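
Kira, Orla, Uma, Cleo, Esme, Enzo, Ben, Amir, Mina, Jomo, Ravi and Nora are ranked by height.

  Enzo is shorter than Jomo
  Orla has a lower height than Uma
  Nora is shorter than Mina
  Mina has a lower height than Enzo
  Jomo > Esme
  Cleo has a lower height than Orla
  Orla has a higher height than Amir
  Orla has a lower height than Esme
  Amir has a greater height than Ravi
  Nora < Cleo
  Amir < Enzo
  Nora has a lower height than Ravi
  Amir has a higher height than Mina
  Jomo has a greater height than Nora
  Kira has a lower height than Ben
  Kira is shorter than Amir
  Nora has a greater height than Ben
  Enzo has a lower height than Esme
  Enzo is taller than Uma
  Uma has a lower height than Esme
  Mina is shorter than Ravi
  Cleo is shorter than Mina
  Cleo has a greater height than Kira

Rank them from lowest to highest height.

Kira < Ben < Nora < Cleo < Mina < Ravi < Amir < Orla < Uma < Enzo < Esme < Jomo

Each adjacent pair is fixed by a given relation: Kira < Ben; Ben < Nora; Nora < Cleo; Cleo < Mina; Mina < Ravi; Ravi < Amir; Amir < Orla; Orla < Uma; Uma < Enzo; Enzo < Esme; Esme < Jomo. Chaining them end to end gives the full order.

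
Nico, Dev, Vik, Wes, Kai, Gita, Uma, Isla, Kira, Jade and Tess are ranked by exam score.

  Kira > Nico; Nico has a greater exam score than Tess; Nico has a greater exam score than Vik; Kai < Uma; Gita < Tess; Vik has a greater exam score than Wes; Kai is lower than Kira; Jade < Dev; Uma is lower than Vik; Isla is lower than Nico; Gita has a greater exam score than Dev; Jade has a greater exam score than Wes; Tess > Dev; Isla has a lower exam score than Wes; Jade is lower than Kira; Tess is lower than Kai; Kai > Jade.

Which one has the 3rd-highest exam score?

Piecing the relations together gives one ordering: Isla < Wes < Jade < Dev < Gita < Tess < Kai < Uma < Vik < Nico < Kira.
The 3rd largest is Vik.

Vik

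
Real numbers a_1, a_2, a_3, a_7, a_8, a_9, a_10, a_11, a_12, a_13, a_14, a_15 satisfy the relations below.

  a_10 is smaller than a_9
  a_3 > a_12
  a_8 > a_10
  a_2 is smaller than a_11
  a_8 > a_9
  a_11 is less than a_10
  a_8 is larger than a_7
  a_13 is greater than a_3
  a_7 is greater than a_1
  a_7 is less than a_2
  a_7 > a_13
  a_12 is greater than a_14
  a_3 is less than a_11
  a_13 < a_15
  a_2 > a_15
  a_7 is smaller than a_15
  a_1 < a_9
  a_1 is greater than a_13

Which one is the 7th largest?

Piecing the relations together gives one ordering: a_14 < a_12 < a_3 < a_13 < a_1 < a_7 < a_15 < a_2 < a_11 < a_10 < a_9 < a_8.
Counting 7 from the largest end gives a_7.

a_7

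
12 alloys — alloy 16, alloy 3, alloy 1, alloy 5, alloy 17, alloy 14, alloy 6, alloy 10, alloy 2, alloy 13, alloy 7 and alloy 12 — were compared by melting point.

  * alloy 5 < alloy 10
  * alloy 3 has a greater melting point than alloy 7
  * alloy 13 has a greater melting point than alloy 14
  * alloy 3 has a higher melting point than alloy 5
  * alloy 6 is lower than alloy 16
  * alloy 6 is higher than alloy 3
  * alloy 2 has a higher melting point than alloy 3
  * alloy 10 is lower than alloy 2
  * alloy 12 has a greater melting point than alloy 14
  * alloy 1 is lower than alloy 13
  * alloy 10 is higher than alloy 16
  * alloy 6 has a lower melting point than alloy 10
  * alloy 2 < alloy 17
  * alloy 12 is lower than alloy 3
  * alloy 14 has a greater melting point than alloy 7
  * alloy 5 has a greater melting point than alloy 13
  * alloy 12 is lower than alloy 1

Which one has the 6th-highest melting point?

The consecutive relations fix a unique order: alloy 7 < alloy 14 < alloy 12 < alloy 1 < alloy 13 < alloy 5 < alloy 3 < alloy 6 < alloy 16 < alloy 10 < alloy 2 < alloy 17.
Counting 6 from the largest end gives alloy 3.

alloy 3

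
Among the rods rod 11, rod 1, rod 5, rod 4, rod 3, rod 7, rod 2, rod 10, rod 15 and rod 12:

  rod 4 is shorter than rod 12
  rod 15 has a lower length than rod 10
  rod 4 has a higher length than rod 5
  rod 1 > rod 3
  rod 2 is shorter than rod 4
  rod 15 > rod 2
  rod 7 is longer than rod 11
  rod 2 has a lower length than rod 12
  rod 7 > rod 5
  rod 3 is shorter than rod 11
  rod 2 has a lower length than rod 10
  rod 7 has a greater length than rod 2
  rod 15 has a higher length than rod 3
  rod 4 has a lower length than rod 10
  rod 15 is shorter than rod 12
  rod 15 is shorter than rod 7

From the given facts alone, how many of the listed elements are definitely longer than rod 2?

The elements the relations force above rod 2 are rod 4, rod 15, rod 7, rod 12, rod 10 — no chain reaches any other.
That is 5.

5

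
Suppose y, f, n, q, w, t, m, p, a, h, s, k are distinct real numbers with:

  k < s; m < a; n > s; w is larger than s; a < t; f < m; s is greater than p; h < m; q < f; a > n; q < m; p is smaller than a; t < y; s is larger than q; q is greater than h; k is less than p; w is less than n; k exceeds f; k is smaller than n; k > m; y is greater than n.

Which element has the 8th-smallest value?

Piecing the relations together gives one ordering: h < q < f < m < k < p < s < w < n < a < t < y.
The 8th smallest is w.

w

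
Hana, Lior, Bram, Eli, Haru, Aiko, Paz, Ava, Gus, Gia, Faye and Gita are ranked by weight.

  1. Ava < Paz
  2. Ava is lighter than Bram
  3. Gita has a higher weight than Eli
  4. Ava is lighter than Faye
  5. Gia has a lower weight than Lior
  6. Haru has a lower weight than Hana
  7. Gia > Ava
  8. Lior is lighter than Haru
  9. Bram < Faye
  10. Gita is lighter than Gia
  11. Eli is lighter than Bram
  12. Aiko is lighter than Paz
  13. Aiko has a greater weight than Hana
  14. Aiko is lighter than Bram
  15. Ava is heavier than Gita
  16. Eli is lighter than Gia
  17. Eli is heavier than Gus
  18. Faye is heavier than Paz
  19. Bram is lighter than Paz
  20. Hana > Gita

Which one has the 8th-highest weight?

Gia

Piecing the relations together gives one ordering: Gus < Eli < Gita < Ava < Gia < Lior < Haru < Hana < Aiko < Bram < Paz < Faye.
Counting 8 from the largest end gives Gia.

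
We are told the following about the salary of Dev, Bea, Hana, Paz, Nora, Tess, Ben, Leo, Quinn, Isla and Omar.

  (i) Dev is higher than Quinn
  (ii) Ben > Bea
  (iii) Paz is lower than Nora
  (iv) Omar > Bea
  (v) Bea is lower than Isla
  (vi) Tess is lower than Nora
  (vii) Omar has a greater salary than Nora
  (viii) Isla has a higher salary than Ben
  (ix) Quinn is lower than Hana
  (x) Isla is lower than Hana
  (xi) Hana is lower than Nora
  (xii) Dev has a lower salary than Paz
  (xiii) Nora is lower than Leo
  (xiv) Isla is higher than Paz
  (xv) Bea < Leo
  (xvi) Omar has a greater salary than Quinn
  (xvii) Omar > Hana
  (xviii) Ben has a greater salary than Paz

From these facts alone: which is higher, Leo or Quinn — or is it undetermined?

Quinn < Dev < Paz < Ben < Isla < Hana < Nora < Leo, by transitivity through Dev, Paz, Ben, Isla, Hana, Nora.
So Leo is higher.

Leo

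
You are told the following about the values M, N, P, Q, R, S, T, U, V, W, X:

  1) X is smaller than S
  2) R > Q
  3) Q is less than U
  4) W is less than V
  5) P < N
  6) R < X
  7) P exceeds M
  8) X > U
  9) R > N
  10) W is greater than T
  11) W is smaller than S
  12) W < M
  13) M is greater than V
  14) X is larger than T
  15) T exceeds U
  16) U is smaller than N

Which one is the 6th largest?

The consecutive relations fix a unique order: Q < U < T < W < V < M < P < N < R < X < S.
Counting 6 from the largest end gives M.

M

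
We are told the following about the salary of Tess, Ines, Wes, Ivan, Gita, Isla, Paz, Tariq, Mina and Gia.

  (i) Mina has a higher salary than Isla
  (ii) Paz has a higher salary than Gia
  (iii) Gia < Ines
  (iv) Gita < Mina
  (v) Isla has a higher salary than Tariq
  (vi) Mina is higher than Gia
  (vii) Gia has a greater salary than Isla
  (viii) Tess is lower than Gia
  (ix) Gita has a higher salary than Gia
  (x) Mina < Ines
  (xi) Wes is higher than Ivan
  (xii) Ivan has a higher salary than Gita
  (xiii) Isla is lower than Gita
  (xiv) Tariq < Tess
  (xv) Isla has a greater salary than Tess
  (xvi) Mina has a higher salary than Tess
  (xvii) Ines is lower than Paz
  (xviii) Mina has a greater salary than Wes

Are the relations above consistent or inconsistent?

consistent

The single ordering Tariq < Tess < Isla < Gia < Gita < Ivan < Wes < Mina < Ines < Paz satisfies every listed relation, so no contradiction arises.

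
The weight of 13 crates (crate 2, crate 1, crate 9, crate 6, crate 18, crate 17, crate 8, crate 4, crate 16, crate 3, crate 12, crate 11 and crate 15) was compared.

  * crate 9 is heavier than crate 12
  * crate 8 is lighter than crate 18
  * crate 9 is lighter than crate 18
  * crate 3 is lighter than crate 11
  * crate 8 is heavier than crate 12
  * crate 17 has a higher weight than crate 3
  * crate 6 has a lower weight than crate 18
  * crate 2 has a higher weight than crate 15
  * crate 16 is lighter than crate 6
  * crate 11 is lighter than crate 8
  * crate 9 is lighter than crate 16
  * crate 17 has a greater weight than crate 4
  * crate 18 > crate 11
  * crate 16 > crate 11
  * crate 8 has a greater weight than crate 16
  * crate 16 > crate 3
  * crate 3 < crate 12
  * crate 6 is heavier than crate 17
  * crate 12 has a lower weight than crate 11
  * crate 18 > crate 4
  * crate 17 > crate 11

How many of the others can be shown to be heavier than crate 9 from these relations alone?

4

Directly above crate 9: crate 16, crate 18.
One step further: crate 6, crate 8 (4 so far).
Nothing else is reachable above crate 9; 4 in all.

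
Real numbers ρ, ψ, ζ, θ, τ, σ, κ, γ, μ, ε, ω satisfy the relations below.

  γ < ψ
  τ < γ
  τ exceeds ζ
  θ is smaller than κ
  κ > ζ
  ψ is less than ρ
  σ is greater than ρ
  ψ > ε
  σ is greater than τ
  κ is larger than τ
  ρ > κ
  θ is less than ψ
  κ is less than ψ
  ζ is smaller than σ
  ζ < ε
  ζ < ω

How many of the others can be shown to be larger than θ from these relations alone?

The elements the relations force above θ are κ, ψ, ρ, σ — no chain reaches any other.
That is 4.

4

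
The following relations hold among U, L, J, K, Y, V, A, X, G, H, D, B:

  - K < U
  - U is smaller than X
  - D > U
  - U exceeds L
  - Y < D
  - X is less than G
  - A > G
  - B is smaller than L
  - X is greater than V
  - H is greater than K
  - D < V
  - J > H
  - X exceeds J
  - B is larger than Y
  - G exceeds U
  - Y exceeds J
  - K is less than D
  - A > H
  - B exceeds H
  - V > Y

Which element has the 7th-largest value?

L

Piecing the relations together gives one ordering: K < H < J < Y < B < L < U < D < V < X < G < A.
The 7th largest is L.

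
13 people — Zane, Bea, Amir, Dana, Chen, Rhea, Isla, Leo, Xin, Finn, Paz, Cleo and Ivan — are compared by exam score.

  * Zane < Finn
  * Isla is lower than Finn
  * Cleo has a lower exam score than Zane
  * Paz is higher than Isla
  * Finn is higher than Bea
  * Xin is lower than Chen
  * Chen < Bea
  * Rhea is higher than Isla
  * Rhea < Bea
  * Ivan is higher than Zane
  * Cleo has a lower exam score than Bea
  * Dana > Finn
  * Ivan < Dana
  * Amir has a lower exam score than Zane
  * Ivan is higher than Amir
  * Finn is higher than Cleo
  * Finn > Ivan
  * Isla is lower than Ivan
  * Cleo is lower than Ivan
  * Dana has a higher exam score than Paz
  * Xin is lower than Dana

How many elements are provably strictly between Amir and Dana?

The relations place Amir below Dana. An element lies strictly between them when it is forced above Amir and also forced below Dana.
Above Amir: {Zane, Ivan, Finn}. Below Dana: {Cleo, Xin, Isla, Rhea, Chen, Paz, Bea, Zane, Ivan, Finn}.
Intersection: {Zane, Ivan, Finn} — 3.

3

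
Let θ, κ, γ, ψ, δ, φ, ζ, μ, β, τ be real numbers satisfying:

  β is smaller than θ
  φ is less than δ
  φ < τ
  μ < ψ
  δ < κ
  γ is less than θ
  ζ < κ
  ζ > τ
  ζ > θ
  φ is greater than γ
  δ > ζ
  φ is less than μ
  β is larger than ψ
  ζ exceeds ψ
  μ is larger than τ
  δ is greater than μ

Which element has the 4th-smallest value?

μ

Chaining the given pairs: γ < φ < τ < μ < ψ < β < θ < ζ < δ < κ.
The 4th smallest is μ.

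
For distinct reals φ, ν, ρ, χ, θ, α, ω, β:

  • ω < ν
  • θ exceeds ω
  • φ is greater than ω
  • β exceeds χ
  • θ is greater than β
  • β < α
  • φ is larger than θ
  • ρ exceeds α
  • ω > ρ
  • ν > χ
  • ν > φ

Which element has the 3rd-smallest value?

α

Piecing the relations together gives one ordering: χ < β < α < ρ < ω < θ < φ < ν.
The 3rd smallest is α.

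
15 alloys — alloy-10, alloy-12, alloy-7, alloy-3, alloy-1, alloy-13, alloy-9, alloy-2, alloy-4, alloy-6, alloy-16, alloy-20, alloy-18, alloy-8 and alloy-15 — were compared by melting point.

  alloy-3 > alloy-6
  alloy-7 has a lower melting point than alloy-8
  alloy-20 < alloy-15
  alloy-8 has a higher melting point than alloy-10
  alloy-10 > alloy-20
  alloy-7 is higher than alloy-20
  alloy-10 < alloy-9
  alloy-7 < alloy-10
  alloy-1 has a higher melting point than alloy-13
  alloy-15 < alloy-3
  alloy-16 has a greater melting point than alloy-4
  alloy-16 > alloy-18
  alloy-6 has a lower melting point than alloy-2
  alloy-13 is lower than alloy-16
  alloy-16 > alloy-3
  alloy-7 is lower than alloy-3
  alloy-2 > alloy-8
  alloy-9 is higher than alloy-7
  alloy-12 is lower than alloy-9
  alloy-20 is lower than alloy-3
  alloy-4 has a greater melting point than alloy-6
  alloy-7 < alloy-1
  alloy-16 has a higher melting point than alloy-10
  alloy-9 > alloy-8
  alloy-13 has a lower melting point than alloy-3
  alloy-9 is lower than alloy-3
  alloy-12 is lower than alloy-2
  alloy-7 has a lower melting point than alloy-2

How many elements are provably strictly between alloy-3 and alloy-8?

1

Chaining upward from alloy-8 reaches: alloy-9, alloy-2, alloy-16.
Chaining downward from alloy-3 reaches: alloy-20, alloy-7, alloy-13, alloy-6, alloy-10, alloy-12, alloy-15, alloy-9.
Strictly between alloy-8 and alloy-3 are those in both lists: alloy-9 — 1 element.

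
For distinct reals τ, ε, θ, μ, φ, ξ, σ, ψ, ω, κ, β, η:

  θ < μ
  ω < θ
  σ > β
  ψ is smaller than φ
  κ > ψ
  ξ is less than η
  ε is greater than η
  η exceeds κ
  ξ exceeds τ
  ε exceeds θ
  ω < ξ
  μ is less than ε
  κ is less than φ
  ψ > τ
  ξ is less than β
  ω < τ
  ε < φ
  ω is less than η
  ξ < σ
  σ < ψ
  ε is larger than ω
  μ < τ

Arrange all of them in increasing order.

ω < θ < μ < τ < ξ < β < σ < ψ < κ < η < ε < φ

The consecutive links are each given: ω < θ; θ < μ; μ < τ; τ < ξ; ξ < β; β < σ; σ < ψ; ψ < κ; κ < η; η < ε; ε < φ.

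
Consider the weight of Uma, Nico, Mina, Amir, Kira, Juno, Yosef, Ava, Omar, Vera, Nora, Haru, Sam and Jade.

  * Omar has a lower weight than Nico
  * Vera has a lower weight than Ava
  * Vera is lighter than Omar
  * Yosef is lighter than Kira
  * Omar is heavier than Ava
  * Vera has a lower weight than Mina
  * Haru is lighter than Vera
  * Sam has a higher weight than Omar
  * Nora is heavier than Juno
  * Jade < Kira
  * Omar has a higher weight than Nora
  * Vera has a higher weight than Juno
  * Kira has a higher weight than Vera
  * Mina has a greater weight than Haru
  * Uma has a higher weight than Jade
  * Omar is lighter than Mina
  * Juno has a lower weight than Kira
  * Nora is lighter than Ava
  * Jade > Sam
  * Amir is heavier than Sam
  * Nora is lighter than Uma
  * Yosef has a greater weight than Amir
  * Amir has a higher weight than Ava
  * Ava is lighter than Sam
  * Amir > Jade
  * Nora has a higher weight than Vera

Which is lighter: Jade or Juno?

The relevant relations are Juno < Vera; Vera < Nora; Nora < Ava; Ava < Omar; Omar < Sam; Sam < Jade.
Together: Juno < Vera < Nora < Ava < Omar < Sam < Jade.
So Juno < Jade; Juno is the lighter of the two.

Juno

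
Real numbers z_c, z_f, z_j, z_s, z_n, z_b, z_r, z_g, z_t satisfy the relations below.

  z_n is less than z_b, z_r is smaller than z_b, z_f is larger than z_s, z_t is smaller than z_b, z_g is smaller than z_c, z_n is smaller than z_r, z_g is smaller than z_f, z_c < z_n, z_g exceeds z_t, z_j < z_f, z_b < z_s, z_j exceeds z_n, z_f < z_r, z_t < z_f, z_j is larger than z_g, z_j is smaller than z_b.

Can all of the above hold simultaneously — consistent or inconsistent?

inconsistent

We have z_s < z_f stated directly, yet also z_f < z_r < z_b < z_s by chaining the others — so z_f < z_s. Contradiction.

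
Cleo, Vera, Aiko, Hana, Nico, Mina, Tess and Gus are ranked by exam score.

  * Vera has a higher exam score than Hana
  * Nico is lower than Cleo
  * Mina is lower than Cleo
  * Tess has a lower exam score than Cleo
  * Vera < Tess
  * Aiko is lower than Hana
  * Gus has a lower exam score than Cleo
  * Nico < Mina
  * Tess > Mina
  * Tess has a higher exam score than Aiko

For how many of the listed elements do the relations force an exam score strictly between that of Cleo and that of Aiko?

3

The relations place Aiko below Cleo. An element lies strictly between them when it is forced above Aiko and also forced below Cleo.
Above Aiko: {Hana, Vera, Tess}. Below Cleo: {Gus, Nico, Hana, Mina, Vera, Tess}.
Intersection: {Hana, Vera, Tess} — 3.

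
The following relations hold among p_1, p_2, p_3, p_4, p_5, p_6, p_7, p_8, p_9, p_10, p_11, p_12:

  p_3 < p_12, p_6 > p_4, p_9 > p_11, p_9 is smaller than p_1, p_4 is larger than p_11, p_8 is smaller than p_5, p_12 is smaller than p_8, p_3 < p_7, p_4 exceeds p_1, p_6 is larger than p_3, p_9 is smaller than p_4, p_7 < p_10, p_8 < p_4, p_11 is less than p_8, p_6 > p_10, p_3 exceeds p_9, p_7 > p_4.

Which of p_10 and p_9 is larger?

p_10

Link the given pairs in sequence: p_9 < p_3; p_3 < p_12; p_12 < p_8; p_8 < p_4; p_4 < p_7; p_7 < p_10.
Chaining these gives p_9 < p_3 < p_12 < p_8 < p_4 < p_7 < p_10.
So p_9 < p_10; p_10 is the larger of the two.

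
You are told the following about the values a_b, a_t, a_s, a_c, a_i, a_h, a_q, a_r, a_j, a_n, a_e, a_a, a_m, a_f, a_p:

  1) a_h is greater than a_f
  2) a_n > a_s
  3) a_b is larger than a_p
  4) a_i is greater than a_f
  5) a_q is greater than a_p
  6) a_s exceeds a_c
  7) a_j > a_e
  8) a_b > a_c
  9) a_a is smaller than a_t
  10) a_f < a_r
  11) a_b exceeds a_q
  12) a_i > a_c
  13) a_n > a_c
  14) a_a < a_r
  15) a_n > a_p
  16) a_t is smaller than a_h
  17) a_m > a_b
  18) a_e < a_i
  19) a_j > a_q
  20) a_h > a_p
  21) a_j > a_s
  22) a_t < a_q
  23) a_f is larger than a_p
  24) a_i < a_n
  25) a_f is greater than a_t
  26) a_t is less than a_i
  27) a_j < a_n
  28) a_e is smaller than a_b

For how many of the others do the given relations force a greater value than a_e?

From a_e the given relations immediately reach a_i, a_j, a_b.
From those, a_n, a_m — 5 in total.
Nothing else is reachable above a_e; 5 in all.

5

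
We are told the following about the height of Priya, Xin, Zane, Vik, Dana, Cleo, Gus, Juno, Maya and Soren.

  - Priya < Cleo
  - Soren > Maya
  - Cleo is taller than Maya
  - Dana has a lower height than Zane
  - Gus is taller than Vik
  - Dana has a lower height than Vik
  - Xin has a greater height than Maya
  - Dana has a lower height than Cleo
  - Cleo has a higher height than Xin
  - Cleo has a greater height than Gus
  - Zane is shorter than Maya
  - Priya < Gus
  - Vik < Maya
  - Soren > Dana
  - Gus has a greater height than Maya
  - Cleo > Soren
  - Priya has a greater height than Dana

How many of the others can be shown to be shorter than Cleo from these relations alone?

8

From Cleo the given relations immediately reach Dana, Priya, Maya, Gus, Xin, Soren.
From those, Zane, Vik — 8 in total.
Nothing else is reachable below Cleo; 8 in all.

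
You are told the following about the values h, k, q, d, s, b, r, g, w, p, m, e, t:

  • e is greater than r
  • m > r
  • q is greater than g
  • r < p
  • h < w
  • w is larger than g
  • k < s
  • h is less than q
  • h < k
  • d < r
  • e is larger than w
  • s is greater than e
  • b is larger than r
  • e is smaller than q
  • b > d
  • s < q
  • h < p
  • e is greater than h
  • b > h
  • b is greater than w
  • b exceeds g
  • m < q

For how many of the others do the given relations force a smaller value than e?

Directly below e: h, r, w.
One step further: g, d (5 so far).
No other element is forced below e by the given relations, so the count is 5.

5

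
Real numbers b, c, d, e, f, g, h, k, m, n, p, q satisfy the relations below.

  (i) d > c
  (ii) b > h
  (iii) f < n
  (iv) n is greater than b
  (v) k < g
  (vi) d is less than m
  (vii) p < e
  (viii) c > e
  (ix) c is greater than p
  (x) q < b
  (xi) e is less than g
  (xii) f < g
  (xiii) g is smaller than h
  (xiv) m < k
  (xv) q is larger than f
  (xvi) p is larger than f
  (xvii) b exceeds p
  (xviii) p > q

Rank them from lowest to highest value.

Each adjacent pair is fixed by a given relation: f < q; q < p; p < e; e < c; c < d; d < m; m < k; k < g; g < h; h < b; b < n. Chaining them end to end gives the full order.

f < q < p < e < c < d < m < k < g < h < b < n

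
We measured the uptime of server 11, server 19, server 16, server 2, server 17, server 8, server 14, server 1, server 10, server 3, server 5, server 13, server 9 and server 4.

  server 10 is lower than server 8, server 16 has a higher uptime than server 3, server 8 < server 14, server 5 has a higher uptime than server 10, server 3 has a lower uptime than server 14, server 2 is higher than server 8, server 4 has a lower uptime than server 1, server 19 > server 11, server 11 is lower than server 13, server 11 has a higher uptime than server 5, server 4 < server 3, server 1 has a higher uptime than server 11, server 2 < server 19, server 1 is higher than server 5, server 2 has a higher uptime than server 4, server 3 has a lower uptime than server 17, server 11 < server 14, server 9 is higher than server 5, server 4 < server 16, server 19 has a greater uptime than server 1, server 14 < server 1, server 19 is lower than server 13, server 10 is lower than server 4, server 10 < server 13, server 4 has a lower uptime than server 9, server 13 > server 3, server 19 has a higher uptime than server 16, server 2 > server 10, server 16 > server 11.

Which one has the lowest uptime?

server 10

server 5 is not least since server 10 < server 5; server 8 is not least since server 10 < server 8; server 4 is not least since server 10 < server 4; server 3 is not least since server 4 < server 3; server 17 is not least since server 3 < server 17; server 2 is not least since server 4 < server 2; server 11 is not least since server 5 < server 11; server 14 is not least since server 8 < server 14; server 16 is not least since server 3 < server 16; server 1 is not least since server 4 < server 1; server 9 is not least since server 5 < server 9; server 19 is not least since server 2 < server 19; server 13 is not least since server 19 < server 13.
Only server 10 has nothing below it, so server 10 is the lowest uptime.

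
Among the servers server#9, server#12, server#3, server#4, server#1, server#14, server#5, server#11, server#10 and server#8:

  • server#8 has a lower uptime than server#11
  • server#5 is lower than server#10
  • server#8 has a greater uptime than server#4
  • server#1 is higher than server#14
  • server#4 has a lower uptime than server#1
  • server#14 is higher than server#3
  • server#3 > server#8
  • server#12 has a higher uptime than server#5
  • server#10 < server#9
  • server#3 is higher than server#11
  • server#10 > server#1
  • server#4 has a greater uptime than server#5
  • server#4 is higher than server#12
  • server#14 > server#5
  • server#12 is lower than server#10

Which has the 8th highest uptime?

Chaining the given pairs: server#5 < server#12 < server#4 < server#8 < server#11 < server#3 < server#14 < server#1 < server#10 < server#9.
The 8th largest is server#4.

server#4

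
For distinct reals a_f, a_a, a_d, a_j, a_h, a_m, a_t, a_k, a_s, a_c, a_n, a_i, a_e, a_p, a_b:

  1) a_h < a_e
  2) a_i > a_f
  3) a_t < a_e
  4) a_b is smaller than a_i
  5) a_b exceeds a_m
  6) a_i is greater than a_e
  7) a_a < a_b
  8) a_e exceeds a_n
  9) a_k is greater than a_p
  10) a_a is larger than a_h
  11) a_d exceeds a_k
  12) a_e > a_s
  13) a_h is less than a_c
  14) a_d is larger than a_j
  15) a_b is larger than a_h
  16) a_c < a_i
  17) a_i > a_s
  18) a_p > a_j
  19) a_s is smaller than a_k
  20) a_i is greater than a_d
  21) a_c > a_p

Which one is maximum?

Chaining downward from a_i: directly below it, a_s, a_f, a_e, a_d, a_c, a_b; then a_j, a_t, a_p, a_h, a_k, a_n, a_a, a_m.
That covers every other element, and nothing is given above a_i, so a_i is the maximum.

a_i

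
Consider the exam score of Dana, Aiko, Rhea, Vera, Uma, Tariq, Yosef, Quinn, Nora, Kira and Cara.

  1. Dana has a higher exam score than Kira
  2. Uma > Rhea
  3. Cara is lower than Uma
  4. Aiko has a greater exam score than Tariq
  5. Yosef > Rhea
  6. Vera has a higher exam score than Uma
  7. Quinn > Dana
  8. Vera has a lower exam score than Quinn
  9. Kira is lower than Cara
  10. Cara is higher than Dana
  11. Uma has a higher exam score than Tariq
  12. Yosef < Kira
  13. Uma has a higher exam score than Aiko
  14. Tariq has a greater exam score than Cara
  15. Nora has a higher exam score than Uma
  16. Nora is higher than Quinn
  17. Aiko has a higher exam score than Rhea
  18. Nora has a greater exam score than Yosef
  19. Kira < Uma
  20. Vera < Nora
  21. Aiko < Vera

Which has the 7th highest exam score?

The consecutive relations fix a unique order: Rhea < Yosef < Kira < Dana < Cara < Tariq < Aiko < Uma < Vera < Quinn < Nora.
The 7th largest is Cara.

Cara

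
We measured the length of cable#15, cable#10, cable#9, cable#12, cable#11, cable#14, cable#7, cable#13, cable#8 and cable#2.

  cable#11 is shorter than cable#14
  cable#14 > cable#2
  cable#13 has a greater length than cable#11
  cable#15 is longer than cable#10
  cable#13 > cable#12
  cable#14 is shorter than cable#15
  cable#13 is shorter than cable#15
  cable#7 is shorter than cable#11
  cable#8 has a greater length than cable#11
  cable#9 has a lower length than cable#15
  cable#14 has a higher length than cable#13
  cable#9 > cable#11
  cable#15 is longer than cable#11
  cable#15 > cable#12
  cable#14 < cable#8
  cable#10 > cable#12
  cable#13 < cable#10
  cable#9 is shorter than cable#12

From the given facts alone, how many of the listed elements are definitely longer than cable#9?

From cable#9 the given relations immediately reach cable#12, cable#15.
From those, cable#13, cable#10 — 4 in total.
From those, cable#14 — 5 in total.
From those, cable#8 — 6 in total.
No other element is forced above cable#9 by the given relations, so the count is 6.

6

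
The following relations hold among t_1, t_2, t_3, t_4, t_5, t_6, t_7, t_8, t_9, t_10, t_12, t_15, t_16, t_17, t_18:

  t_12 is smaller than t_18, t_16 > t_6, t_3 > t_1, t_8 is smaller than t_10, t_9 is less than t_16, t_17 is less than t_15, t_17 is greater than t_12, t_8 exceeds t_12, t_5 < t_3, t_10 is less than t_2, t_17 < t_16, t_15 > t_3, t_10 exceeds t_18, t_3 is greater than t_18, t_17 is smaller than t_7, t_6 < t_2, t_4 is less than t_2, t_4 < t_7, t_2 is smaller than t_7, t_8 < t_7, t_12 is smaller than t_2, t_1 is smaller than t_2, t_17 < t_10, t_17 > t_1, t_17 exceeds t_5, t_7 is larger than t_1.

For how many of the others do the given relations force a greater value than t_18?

5

From t_18 the given relations immediately reach t_3, t_10.
From those, t_15, t_2 — 4 in total.
From those, t_7 — 5 in total.
Nothing else is reachable above t_18; 5 in all.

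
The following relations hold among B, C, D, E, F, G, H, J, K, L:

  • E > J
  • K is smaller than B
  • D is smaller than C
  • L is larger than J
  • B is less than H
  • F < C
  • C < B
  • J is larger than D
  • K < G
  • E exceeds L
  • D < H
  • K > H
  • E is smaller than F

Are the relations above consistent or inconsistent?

inconsistent

We have K < B stated directly, yet also B < H < K by chaining the others — so B < K. Contradiction.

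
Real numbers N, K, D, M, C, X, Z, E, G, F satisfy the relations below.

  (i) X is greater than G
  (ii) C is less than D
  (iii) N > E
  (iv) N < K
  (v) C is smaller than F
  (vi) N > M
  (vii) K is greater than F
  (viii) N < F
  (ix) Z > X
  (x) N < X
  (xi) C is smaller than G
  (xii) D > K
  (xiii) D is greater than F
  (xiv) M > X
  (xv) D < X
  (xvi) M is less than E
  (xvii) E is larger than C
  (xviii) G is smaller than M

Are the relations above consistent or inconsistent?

inconsistent

Chaining the given relations yields M < E < N < F < K < D < X, so M < X. But one relation states X < M. These cannot both hold.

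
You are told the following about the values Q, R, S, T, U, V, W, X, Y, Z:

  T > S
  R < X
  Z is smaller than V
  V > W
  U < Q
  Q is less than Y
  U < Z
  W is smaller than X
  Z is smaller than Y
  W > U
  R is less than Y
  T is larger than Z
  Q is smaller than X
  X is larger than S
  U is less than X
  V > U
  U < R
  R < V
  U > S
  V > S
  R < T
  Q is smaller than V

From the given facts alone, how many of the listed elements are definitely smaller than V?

Directly below V: S, U, Z, Q, W, R.
Nothing else is reachable below V; 6 in all.

6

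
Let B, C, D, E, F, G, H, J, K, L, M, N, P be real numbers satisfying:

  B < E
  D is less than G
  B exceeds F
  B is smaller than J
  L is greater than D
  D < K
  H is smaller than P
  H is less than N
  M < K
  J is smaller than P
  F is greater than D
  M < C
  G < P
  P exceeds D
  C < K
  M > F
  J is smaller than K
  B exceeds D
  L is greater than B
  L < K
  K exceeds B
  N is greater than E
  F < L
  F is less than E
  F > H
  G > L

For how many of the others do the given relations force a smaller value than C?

4

From C the given relations immediately reach M.
From those, F — 2 in total.
From those, D, H — 4 in total.
No other element is forced below C by the given relations, so the count is 4.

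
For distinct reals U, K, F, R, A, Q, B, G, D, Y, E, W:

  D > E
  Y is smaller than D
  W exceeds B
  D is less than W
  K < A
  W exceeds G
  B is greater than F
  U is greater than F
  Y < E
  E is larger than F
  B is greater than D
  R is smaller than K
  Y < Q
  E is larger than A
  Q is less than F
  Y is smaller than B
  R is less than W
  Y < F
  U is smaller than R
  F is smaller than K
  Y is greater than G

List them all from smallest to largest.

Each adjacent pair is fixed by a given relation: G < Y; Y < Q; Q < F; F < U; U < R; R < K; K < A; A < E; E < D; D < B; B < W. Chaining them end to end gives the full order.

G < Y < Q < F < U < R < K < A < E < D < B < W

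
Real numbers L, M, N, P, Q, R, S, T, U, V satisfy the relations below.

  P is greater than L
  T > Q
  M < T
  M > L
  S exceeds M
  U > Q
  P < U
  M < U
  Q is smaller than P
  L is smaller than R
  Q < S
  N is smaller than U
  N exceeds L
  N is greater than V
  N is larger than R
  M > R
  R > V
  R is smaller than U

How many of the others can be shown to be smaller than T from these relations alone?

5

From T the given relations immediately reach Q, M.
From those, L, R — 4 in total.
From those, V — 5 in total.
No other element is forced below T by the given relations, so the count is 5.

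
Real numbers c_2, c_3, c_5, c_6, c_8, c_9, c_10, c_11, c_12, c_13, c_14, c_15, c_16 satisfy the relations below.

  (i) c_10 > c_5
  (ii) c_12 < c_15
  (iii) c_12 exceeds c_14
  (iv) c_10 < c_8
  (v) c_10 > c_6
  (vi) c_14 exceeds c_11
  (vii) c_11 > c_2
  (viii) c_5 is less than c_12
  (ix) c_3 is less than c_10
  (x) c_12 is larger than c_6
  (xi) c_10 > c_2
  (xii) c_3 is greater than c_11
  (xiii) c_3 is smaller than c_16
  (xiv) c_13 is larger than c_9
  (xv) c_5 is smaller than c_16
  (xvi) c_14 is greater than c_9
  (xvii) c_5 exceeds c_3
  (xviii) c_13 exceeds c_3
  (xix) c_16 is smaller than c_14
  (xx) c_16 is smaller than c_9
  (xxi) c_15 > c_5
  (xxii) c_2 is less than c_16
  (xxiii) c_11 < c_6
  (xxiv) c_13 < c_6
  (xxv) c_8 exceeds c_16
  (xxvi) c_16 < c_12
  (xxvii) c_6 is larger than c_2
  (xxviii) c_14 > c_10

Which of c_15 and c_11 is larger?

c_15

Chaining the given relations: c_11 < c_3 < c_5 < c_16 < c_9 < c_13 < c_6 < c_10 < c_14 < c_12 < c_15.
So c_11 < c_15; c_15 is the larger of the two.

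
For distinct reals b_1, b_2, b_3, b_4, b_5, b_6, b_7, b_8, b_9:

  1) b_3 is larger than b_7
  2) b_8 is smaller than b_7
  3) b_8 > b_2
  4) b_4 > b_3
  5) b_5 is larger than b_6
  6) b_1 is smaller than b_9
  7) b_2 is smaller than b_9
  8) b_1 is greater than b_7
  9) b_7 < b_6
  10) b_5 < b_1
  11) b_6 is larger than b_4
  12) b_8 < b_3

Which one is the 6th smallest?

Piecing the relations together gives one ordering: b_2 < b_8 < b_7 < b_3 < b_4 < b_6 < b_5 < b_1 < b_9.
Counting 6 from the smallest end gives b_6.

b_6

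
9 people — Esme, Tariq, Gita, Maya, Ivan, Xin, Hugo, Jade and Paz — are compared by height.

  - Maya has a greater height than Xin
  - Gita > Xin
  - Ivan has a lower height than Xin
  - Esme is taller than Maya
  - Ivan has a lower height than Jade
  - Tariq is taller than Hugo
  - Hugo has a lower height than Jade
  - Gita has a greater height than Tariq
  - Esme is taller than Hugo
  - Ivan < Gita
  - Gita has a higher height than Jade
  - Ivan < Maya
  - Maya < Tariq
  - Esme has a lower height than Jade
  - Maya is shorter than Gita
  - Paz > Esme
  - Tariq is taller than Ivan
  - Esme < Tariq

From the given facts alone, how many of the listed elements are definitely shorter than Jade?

5

Directly below Jade: Hugo, Ivan, Esme.
One step further: Maya (4 so far).
One step further: Xin (5 so far).
Nothing else is reachable below Jade; 5 in all.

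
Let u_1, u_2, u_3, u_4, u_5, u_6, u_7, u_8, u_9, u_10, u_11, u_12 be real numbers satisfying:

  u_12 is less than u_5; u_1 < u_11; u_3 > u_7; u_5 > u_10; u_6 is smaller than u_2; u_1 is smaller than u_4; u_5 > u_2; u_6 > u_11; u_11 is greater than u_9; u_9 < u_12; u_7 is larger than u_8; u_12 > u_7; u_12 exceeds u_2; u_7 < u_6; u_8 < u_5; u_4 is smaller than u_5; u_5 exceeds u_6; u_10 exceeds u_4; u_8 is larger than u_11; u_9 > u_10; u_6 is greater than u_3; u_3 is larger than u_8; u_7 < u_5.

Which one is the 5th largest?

Chaining the given pairs: u_1 < u_4 < u_10 < u_9 < u_11 < u_8 < u_7 < u_3 < u_6 < u_2 < u_12 < u_5.
Counting 5 from the largest end gives u_3.

u_3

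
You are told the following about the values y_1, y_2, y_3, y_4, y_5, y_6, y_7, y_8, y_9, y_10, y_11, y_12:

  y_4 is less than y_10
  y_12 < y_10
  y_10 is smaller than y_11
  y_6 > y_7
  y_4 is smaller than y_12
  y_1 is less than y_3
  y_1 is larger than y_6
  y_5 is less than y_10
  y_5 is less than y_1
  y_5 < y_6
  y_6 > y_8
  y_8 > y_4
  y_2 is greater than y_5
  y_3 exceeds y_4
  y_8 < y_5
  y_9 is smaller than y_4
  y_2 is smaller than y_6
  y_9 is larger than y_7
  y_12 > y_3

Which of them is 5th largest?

Chaining the given pairs: y_7 < y_9 < y_4 < y_8 < y_5 < y_2 < y_6 < y_1 < y_3 < y_12 < y_10 < y_11.
Counting 5 from the largest end gives y_1.

y_1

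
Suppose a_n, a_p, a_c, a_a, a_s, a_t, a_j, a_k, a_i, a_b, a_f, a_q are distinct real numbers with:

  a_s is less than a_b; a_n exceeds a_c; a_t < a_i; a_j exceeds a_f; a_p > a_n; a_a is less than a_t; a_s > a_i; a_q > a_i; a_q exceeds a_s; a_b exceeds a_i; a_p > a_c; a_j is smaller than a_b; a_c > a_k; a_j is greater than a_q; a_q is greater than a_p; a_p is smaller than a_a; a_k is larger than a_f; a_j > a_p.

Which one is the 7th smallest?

Chaining the given pairs: a_f < a_k < a_c < a_n < a_p < a_a < a_t < a_i < a_s < a_q < a_j < a_b.
The 7th smallest is a_t.

a_t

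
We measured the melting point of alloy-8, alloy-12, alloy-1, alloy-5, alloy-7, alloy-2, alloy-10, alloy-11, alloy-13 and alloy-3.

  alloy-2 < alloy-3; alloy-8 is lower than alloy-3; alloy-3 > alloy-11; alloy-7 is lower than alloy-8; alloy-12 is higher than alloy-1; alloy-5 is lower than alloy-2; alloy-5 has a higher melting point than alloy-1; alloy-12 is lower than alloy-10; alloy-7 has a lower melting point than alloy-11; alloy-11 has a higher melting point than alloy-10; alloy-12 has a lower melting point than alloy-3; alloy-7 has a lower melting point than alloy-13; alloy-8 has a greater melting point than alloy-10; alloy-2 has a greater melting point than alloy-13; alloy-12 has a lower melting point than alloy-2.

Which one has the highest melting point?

alloy-3

alloy-1 is not greatest since alloy-1 < alloy-12; alloy-12 is not greatest since alloy-12 < alloy-2; alloy-7 is not greatest since alloy-7 < alloy-13; alloy-5 is not greatest since alloy-5 < alloy-2; alloy-10 is not greatest since alloy-10 < alloy-8; alloy-11 is not greatest since alloy-11 < alloy-3; alloy-8 is not greatest since alloy-8 < alloy-3; alloy-13 is not greatest since alloy-13 < alloy-2; alloy-2 is not greatest since alloy-2 < alloy-3.
Only alloy-3 has nothing above it, so alloy-3 is the highest melting point.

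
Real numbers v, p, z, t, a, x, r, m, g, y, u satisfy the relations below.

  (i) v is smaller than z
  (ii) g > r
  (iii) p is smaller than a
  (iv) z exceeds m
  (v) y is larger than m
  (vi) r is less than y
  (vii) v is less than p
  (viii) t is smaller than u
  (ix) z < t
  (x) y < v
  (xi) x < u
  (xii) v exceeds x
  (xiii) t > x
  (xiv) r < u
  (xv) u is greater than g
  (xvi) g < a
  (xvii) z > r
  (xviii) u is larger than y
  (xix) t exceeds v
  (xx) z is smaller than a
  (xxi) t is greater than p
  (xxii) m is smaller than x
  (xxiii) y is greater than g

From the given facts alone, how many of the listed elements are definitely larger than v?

From v the given relations immediately reach p, z, t.
From those, a, u — 5 in total.
Nothing else is reachable above v; 5 in all.

5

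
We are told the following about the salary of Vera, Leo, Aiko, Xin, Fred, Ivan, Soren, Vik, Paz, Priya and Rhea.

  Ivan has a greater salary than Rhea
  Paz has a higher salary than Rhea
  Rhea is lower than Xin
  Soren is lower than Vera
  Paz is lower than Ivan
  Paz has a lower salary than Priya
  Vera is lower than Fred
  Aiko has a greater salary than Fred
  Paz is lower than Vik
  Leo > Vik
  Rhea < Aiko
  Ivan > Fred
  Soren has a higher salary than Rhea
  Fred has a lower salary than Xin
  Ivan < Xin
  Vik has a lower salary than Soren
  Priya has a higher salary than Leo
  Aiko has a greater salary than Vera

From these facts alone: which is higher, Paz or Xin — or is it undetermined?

Link the given pairs in sequence: Paz < Vik; Vik < Soren; Soren < Vera; Vera < Fred; Fred < Ivan; Ivan < Xin.
Together: Paz < Vik < Soren < Vera < Fred < Ivan < Xin.
So Xin is higher.

Xin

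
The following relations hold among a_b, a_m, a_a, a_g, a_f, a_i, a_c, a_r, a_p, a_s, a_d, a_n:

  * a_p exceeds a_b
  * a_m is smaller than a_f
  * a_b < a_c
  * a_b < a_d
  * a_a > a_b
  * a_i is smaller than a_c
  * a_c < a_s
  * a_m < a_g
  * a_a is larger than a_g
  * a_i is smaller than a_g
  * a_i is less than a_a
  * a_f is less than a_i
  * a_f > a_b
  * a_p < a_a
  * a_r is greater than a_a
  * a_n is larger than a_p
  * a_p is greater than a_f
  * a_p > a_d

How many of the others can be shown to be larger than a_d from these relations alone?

The elements the relations force above a_d are a_p, a_a, a_n, a_r — no chain reaches any other.
That is 4.

4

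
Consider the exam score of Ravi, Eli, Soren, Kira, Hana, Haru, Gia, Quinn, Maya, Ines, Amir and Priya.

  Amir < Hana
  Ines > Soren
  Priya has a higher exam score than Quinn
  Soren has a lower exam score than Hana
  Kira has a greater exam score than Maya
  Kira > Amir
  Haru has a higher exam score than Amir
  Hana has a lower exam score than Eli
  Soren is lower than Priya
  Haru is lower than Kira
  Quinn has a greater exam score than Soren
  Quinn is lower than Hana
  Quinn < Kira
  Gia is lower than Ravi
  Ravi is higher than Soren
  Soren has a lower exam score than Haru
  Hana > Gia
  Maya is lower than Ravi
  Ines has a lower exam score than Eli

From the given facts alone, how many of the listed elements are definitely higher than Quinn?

From Quinn the given relations immediately reach Hana, Priya, Kira.
From those, Eli — 4 in total.
Nothing else is reachable above Quinn; 4 in all.

4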